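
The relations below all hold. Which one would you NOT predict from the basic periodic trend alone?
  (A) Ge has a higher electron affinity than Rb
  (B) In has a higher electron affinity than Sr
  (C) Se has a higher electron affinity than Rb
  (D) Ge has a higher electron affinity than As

The general trend: electron affinity increases across a period and decreases down a group.
(A) Ge (period 4, group 14) vs Rb (period 5, group 1): the stated order agrees with the simple trend.
(B) In (period 5, group 13) vs Sr (period 5, group 2): the stated order agrees with the simple trend.
(C) Se (period 4, group 16) vs Rb (period 5, group 1): the stated order agrees with the simple trend.
(D) Ge (period 4, group 14) vs As (period 4, group 15): the stated order contradicts the simple trend.
The exception is (D): adding an electron to As's half-filled 4p³ is unfavourable, so Ge (4p²) has the more exothermic EA.

(D)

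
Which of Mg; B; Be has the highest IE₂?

B

The second ionization energy removes an electron from the +1 ion. For each element: Mg⁺ still has 1 valence electron; B⁺ still has 2 valence electrons; Be⁺ still has 1 valence electron.
All are still removing valence electrons, so compare the +1 ions as you would atoms: IE_2 generally rises across a period (higher Z_eff) and falls down a group (larger shell), subject to the usual subshell exceptions.
Valence configurations: Mg⁺ [Ne]3s¹, B⁺ [He]2s², Be⁺ [He]2s¹.
Tabulated IE_2 (kJ/mol): Mg 1451, B 2427, Be 1757.
So the second ionization energies run Mg < Be < B.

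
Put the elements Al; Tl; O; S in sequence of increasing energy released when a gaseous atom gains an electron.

Tl, Al, O, S

O is in period 2, group 16; Al is in period 3, group 13; S is in period 3, group 16; Tl is in period 6, group 13.
Atoms with high Z_eff and room in the valence shell (especially the halogens) have the most exothermic electron affinities.
Neither a single period nor a single group — weigh both effects.
Al > Tl: they share group 13; the group trend gives Al the larger value.
O > Al: both effects reinforce here, so O is clearly the higher of the two.
S > O: this pair runs against the simple trend — see the exception note.
Note the exception: S has a higher electron affinity than O, contrary to the simple trend — the compact 2p subshell of O repels the added electron more than S's larger 3p does.
For reference (kJ/mol): O 141, Al 42, S 200, Tl 19.
So from lowest to highest: Tl < Al < O < S.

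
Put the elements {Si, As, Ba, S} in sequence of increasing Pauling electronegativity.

EN rises left→right (higher Z_eff, smaller atoms) and falls top→bottom (larger, more shielded atoms).
These span different periods and groups, so the two trends combine.
Si > Ba: relative to Ba, both the across-period and down-group shifts push Si's electronegativity up.
As > Si: period and group pull opposite ways; the across-period shift dominates (2.18 vs 1.90).
S > As: both effects reinforce here, so S is clearly the higher of the two.
Tabulated electronegativity (Pauling): Si 1.90, S 2.58, As 2.18, Ba 0.89.
So from lowest to highest: Ba < Si < As < S.

Ba, Si, As, S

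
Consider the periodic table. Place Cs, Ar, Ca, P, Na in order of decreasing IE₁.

Ar > P > Ca > Na > Cs

Across a period the outer electron is held more tightly (higher IE₁); down a group it sits in a higher shell, more shielded, and comes off more easily.
These span different periods and groups, so the two trends combine.
Na > Cs: they share group 1; the group trend gives Na the larger value.
Ca > Na: period and group pull opposite ways; the across-period shift dominates (590 vs 496 kJ/mol).
P > Ca: both effects reinforce here, so P is clearly the higher of the two.
Ar > P: Ar lies to the right of P in period 3, so the across-period effect alone puts Ar higher.
Approximate values (kJ/mol): Na 496, P 1012, Ar 1521, Ca 590, Cs 376.
So from highest to lowest: Ar > P > Ca > Na > Cs.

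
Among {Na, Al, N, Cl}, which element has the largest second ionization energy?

Na

The second ionization energy removes an electron from the +1 ion. For each element: Na⁺ is the bare [Ne] core; Al⁺ still has 2 valence electrons; N⁺ still has 4 valence electrons; Cl⁺ still has 6 valence electrons.
Pulling an electron out of a noble-gas core costs far more than removing a remaining valence electron, so Na sits at the high end of IE_2.
Valence configurations: Al⁺ [Ne]3s², N⁺ [He]2s²2p², Cl⁺ [Ne]3s²3p⁴.
Tabulated IE_2 (kJ/mol): Na 4562, Al 1817, N 2856, Cl 2298.
So the second ionization energies run Al < Cl < N < Na.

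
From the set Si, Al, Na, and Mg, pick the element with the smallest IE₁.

Na

Na is in period 3, group 1; Mg is in period 3, group 2; Al is in period 3, group 13; Si is in period 3, group 14.
Across a period the outer electron is held more tightly (higher IE₁); down a group it sits in a higher shell, more shielded, and comes off more easily.
All lie in period 3; the across-period trend (first ionization energy increases left to right) applies, with the exception below.
Note the exception: Mg has a higher first ionization energy than Al, contrary to the simple trend — Al's single 3p electron is easier to remove than one from Mg's filled 3s².
Tabulated first ionization energy (kJ/mol): Na 496, Mg 738, Al 578, Si 786.
The smallest IE₁ among these belongs to Na.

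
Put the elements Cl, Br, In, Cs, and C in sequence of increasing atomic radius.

C, Cl, Br, In, Cs

C is in period 2, group 14; Cl is in period 3, group 17; Br is in period 4, group 17; In is in period 5, group 13; Cs is in period 6, group 1.
Atomic radius shrinks across a period as nuclear charge pulls the same shell inward, and grows down a group as new shells are added.
Here both period and group differ, so the two effects have to be weighed against each other.
Cl > C: the two effects oppose for this pair; the down-group effect wins (99 vs 75 pm).
Br > Cl: they share group 17; the group trend gives Br the larger value.
In > Br: relative to Br, both the across-period and down-group shifts push In's atomic radius up.
Cs > In: relative to In, both the across-period and down-group shifts push Cs's atomic radius up.
Tabulated atomic radius (pm): C 75, Cl 99, Br 114, In 142, Cs 232.
So from smallest to largest: C < Cl < Br < In < Cs.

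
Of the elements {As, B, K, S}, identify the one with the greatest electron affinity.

S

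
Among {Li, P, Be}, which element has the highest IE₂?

The second ionization energy removes an electron from the +1 ion. For each element: Li⁺ is the bare [He] core; P⁺ still has 4 valence electrons; Be⁺ still has 1 valence electron.
Breaking into a closed-shell core is much more expensive than removing a leftover valence electron — Li has the largest IE_2 here.
Valence configurations: P⁺ [Ne]3s²3p², Be⁺ [He]2s¹.
Approximate IE_2 values (kJ/mol): Li 7298, P 1907, Be 1757.
So the second ionization energies run Be < P < Li.

Li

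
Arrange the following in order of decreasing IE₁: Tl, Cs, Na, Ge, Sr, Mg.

Ge > Mg > Tl > Sr > Na > Cs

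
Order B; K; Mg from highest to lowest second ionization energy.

K > B > Mg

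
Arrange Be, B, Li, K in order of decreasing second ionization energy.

Li > K > B > Be

IE_2 is the cost of taking one more electron from the +1 cation: Be⁺ still has 1 valence electron; B⁺ still has 2 valence electrons; Li⁺ is the bare [He] core; K⁺ is the bare [Ar] core.
Core electrons are held far more tightly than valence electrons, so K and Li top the IE_2 order.
Valence configurations: Be⁺ [He]2s¹, B⁺ [He]2s².
The numbers (kJ/mol): Be 1757, B 2427, Li 7298, K 3052.
So the second ionization energies run Be < B < K < Li.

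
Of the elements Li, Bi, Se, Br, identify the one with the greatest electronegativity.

Br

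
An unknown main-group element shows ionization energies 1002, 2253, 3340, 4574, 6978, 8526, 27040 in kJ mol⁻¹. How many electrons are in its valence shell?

6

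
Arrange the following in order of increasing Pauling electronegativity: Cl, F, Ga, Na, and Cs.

F is in period 2, group 17; Na is in period 3, group 1; Cl is in period 3, group 17; Ga is in period 4, group 13; Cs is in period 6, group 1.
Smaller atoms with higher effective nuclear charge are more electronegative.
These span different periods and groups, so the two trends combine.
Na > Cs: Na sits above Cs in group 1, so the down-group effect alone puts Na higher.
Ga > Na: the two effects oppose for this pair; the across-period effect wins (1.81 vs 0.93).
Cl > Ga: relative to Ga, both the across-period and down-group shifts push Cl's electronegativity up.
F > Cl: they share group 17; the group trend gives F the larger value.
For reference (Pauling): F 3.98, Na 0.93, Cl 3.16, Ga 1.81, Cs 0.79.
So from lowest to highest: Cs < Na < Ga < Cl < F.

Cs < Na < Ga < Cl < F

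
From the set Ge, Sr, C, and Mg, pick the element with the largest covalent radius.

C is in period 2, group 14; Mg is in period 3, group 2; Ge is in period 4, group 14; Sr is in period 5, group 2.
Atomic radius shrinks across a period as nuclear charge pulls the same shell inward, and grows down a group as new shells are added.
These span different periods and groups, so the two trends combine.
Ge > C: they share group 14; the group trend gives Ge the larger value.
Mg > Ge: period and group pull opposite ways; the across-period shift dominates (139 vs 121 pm).
Sr > Mg: they share group 2; the group trend gives Sr the larger value.
Approximate values (pm): C 75, Mg 139, Ge 121, Sr 185.
The largest covalent radius among these belongs to Sr.

Sr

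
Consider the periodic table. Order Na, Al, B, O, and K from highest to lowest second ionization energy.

IE_2 is the cost of taking one more electron from the +1 cation: Na⁺ is the bare [Ne] core; Al⁺ still has 2 valence electrons; B⁺ still has 2 valence electrons; O⁺ still has 5 valence electrons; K⁺ is the bare [Ar] core.
Usually core removal costs more than valence removal, but here the competition is close: a tightly held n=2 valence electron can cost more to remove than an n=3 core electron, so the actual values have to decide it.
Valence configurations: Al⁺ [Ne]3s², B⁺ [He]2s², O⁺ [He]2s²2p³.
Approximate IE_2 values (kJ/mol): Na 4562, Al 1817, B 2427, O 3388, K 3052.
Hence IE_2: Al < B < K < O < Na.

Na, O, K, B, Al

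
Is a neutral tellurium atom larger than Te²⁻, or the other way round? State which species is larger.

Te²⁻

Forming Te²⁻ adds 2 electrons to Te. More electron–electron repulsion in the same shell, with unchanged nuclear charge, lets the cloud expand.
An anion is larger than its parent atom: Te²⁻ > Te.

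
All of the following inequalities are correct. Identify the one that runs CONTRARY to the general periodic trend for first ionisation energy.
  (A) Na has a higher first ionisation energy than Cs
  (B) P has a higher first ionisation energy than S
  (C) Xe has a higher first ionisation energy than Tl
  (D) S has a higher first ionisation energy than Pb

(B)

The general trend: first ionisation energy increases across a period and decreases down a group.
(A) Na (period 3, group 1) vs Cs (period 6, group 1): the stated order agrees with the simple trend.
(B) P (period 3, group 15) vs S (period 3, group 16): the stated order contradicts the simple trend.
(C) Xe (period 5, group 18) vs Tl (period 6, group 13): the stated order agrees with the simple trend.
(D) S (period 3, group 16) vs Pb (period 6, group 14): the stated order agrees with the simple trend.
The exception is (B): S (3p⁴) ionizes more easily than half-filled P (3p³) because the paired 3p electron in S is pushed out by e⁻–e⁻ repulsion.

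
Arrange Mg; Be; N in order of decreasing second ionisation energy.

The second ionization energy removes an electron from the +1 ion. For each element: Mg⁺ still has 1 valence electron; Be⁺ still has 1 valence electron; N⁺ still has 4 valence electrons.
All are still removing valence electrons, so compare the +1 ions as you would atoms: IE_2 generally rises across a period (higher Z_eff) and falls down a group (larger shell), subject to the usual subshell exceptions.
Valence configurations: Mg⁺ [Ne]3s¹, Be⁺ [He]2s¹, N⁺ [He]2s²2p².
The numbers (kJ/mol): Mg 1451, Be 1757, N 2856.
Putting it together, IE_2: Mg < Be < N.

N > Be > Mg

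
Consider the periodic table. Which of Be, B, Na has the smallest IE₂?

The second ionization energy removes an electron from the +1 ion. For each element: Be⁺ still has 1 valence electron; B⁺ still has 2 valence electrons; Na⁺ is the bare [Ne] core.
Breaking into a closed-shell core is much more expensive than removing a leftover valence electron — Na has the largest IE_2 here.
Valence configurations: Be⁺ [He]2s¹, B⁺ [He]2s².
Approximate IE_2 values (kJ/mol): Be 1757, B 2427, Na 4562.
Putting it together, IE_2: Be < B < Na.

Be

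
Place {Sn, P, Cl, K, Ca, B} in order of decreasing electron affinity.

Cl > Sn > P > K > B > Ca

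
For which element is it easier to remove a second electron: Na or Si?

The second ionization energy removes an electron from the +1 ion. For each element: Na⁺ is the bare [Ne] core; Si⁺ still has 3 valence electrons.
Pulling an electron out of a noble-gas core costs far more than removing a remaining valence electron, so Na sits at the high end of IE_2.
Tabulated IE_2 (kJ/mol): Na 4562, Si 1577.
So the second ionization energies run Si < Na.

Si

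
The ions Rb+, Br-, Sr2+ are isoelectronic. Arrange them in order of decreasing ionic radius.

All of these have 36 electrons, so size is governed by nuclear charge alone: the more protons, the stronger the pull on the same electron cloud, and the smaller the ion.
Nuclear charges: Sr2+ (Z=38), Rb+ (Z=37), Br- (Z=35).
Largest to smallest: Br- > Rb+ > Sr2+.

Br- > Rb+ > Sr2+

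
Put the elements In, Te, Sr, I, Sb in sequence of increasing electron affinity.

Sr < In < Sb < Te < I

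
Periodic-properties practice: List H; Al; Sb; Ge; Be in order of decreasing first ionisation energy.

H, Be, Sb, Ge, Al

H is in period 1, group 1; Be is in period 2, group 2; Al is in period 3, group 13; Ge is in period 4, group 14; Sb is in period 5, group 15.
First ionization energy rises across a period (greater Z_eff holds electrons more tightly) and falls down a group (valence electrons are farther from the nucleus).
These sit on a diagonal, where the across-period and down-group effects partly cancel.
Ge > Al: the two effects oppose for this pair; the across-period effect wins (762 vs 578 kJ/mol).
Sb > Ge: the two effects oppose for this pair; the across-period effect wins (831 vs 762 kJ/mol).
Be > Sb: the two effects oppose for this pair; the down-group effect wins (900 vs 831 kJ/mol).
H > Be: the two effects oppose for this pair; the down-group effect wins (1312 vs 900 kJ/mol).
Approximate values (kJ/mol): H 1312, Be 900, Al 578, Ge 762, Sb 831.
So from highest to lowest: H > Be > Sb > Ge > Al.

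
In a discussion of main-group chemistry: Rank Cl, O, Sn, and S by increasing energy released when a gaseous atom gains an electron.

Atoms with high Z_eff and room in the valence shell (especially the halogens) have the most exothermic electron affinities.
Here both period and group differ, so the two effects have to be weighed against each other.
O > Sn: relative to Sn, both the across-period and down-group shifts push O's electron affinity up.
S > O: this pair runs against the simple trend — see the exception note.
Cl > S: both are in period 3; the period trend gives Cl the larger value.
Note the exception: S has a higher electron affinity than O, contrary to the simple trend — the compact 2p subshell of O repels the added electron more than S's larger 3p does.
Approximate values (kJ/mol): O 141, S 200, Cl 349, Sn 107.
So from lowest to highest: Sn < O < S < Cl.

Sn, O, S, Cl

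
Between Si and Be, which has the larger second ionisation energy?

Be

Consider each +1 ion: Si⁺ still has 3 valence electrons; Be⁺ still has 1 valence electron.
All are still removing valence electrons, so compare the +1 ions as you would atoms: IE_2 generally rises across a period (higher Z_eff) and falls down a group (larger shell), subject to the usual subshell exceptions.
Valence configurations: Si⁺ [Ne]3s²3p¹, Be⁺ [He]2s¹.
Approximate IE_2 values (kJ/mol): Si 1577, Be 1757.
So the second ionization energies run Si < Be.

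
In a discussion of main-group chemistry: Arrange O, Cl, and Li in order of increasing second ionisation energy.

Cl, O, Li

IE_2 is the cost of taking one more electron from the +1 cation: O⁺ still has 5 valence electrons; Cl⁺ still has 6 valence electrons; Li⁺ is the bare [He] core.
Breaking into a closed-shell core is much more expensive than removing a leftover valence electron — Li has the largest IE_2 here.
Valence configurations: O⁺ [He]2s²2p³, Cl⁺ [Ne]3s²3p⁴.
Approximate IE_2 values (kJ/mol): O 3388, Cl 2298, Li 7298.
Hence IE_2: Cl < O < Li.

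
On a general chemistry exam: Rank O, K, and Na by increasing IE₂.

K < O < Na

After 1 electron has been removed, what remains? O⁺ still has 5 valence electrons; K⁺ is the bare [Ar] core; Na⁺ is the bare [Ne] core.
Usually core removal costs more than valence removal, but here the competition is close: a tightly held n=2 valence electron can cost more to remove than an n=3 core electron, so the actual values have to decide it.
The numbers (kJ/mol): O 3388, K 3052, Na 4562.
Overall IE_2 order: K < O < Na.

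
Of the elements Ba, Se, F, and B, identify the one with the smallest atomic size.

F

B is in period 2, group 13; F is in period 2, group 17; Se is in period 4, group 16; Ba is in period 6, group 2.
Radius decreases left→right (rising Z_eff, same n) and increases top→bottom (higher n).
Here both period and group differ, so the two effects have to be weighed against each other.
B > F: B lies to the left of F in period 2, so the across-period effect alone puts B larger.
Se > B: the two effects oppose for this pair; the down-group effect wins (116 vs 85 pm).
Ba > Se: relative to Se, both the across-period and down-group shifts push Ba's atomic radius up.
Tabulated atomic radius (pm): B 85, F 64, Se 116, Ba 196.
The smallest atomic size among these belongs to F.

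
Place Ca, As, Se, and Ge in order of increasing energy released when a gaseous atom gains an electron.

Ca is in period 4, group 2; Ge is in period 4, group 14; As is in period 4, group 15; Se is in period 4, group 16.
Adding an electron releases more energy for atoms nearer the top right (short of the noble gases).
All lie in period 4; the across-period trend (electron affinity increases left to right) applies, with the exception below.
Note the exception: Ge has a higher electron affinity than As, contrary to the simple trend — adding an electron to As's half-filled 4p³ is unfavourable, so Ge (4p²) has the more exothermic EA.
Approximate values (kJ/mol): Ca 2, Ge 119, As 78, Se 195.
So from lowest to highest: Ca < As < Ge < Se.

Ca, As, Ge, Se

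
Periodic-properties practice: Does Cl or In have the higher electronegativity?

Cl

Electronegativity increases across a period and decreases down a group, tracking effective nuclear charge and atomic size.
Here both period and group differ, so the two effects have to be weighed against each other.
Cl > In: relative to In, both the across-period and down-group shifts push Cl's electronegativity up.
Tabulated electronegativity (Pauling): Cl 3.16, In 1.78.
So Cl has the higher electronegativity (Cl > In).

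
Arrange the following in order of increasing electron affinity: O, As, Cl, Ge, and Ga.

Ga < As < Ge < O < Cl

O is in period 2, group 16; Cl is in period 3, group 17; Ga is in period 4, group 13; Ge is in period 4, group 14; As is in period 4, group 15.
Electron affinity generally becomes more exothermic across a period toward the halogens and less exothermic down a group.
These span different periods and groups, so the two trends combine.
As > Ga: As lies to the right of Ga in period 4, so the across-period effect alone puts As higher.
Ge > As: this pair runs against the simple trend — see the exception note.
O > Ge: both effects reinforce here, so O is clearly the higher of the two.
Cl > O: period and group pull opposite ways; the across-period shift dominates (349 vs 141 kJ/mol).
Note the exception: Ge has a higher electron affinity than As, contrary to the simple trend — adding an electron to As's half-filled 4p³ is unfavourable, so Ge (4p²) has the more exothermic EA.
Approximate values (kJ/mol): O 141, Cl 349, Ga 29, Ge 119, As 78.
So from lowest to highest: Ga < As < Ge < O < Cl.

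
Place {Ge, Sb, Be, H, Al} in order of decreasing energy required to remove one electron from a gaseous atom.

IE₁ increases left→right with effective nuclear charge and decreases top→bottom as the valence shell moves farther out.
A diagonal step moves right (one effect) and down (the opposite effect) at once.
Ge > Al: period and group pull opposite ways; the across-period shift dominates (762 vs 578 kJ/mol).
Sb > Ge: the two effects oppose for this pair; the across-period effect wins (831 vs 762 kJ/mol).
Be > Sb: period and group pull opposite ways; the down-group shift dominates (900 vs 831 kJ/mol).
H > Be: the two effects oppose for this pair; the down-group effect wins (1312 vs 900 kJ/mol).
Approximate values (kJ/mol): H 1312, Be 900, Al 578, Ge 762, Sb 831.
So from highest to lowest: H > Be > Sb > Ge > Al.

H, Be, Sb, Ge, Al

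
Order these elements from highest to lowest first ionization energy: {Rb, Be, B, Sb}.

Be > Sb > B > Rb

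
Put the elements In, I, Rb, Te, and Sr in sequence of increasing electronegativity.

Rb < Sr < In < Te < I

Rb is in period 5, group 1; Sr is in period 5, group 2; In is in period 5, group 13; Te is in period 5, group 16; I is in period 5, group 17.
Atoms toward the upper right of the periodic table pull bonding electrons most strongly.
All lie in period 5, so electronegativity increases left to right.
So from lowest to highest: Rb < Sr < In < Te < I.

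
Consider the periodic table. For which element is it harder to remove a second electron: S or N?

The second ionization energy removes an electron from the +1 ion. For each element: S⁺ still has 5 valence electrons; N⁺ still has 4 valence electrons.
All are still removing valence electrons, so compare the +1 ions as you would atoms: IE_2 generally rises across a period (higher Z_eff) and falls down a group (larger shell), subject to the usual subshell exceptions.
Valence configurations: S⁺ [Ne]3s²3p³, N⁺ [He]2s²2p².
The numbers (kJ/mol): S 2252, N 2856.
Putting it together, IE_2: S < N.

N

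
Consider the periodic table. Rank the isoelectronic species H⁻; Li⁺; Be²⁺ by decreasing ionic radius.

H⁻, Li⁺, Be²⁺

All of these have 2 electrons, so size is governed by nuclear charge alone: the more protons, the stronger the pull on the same electron cloud, and the smaller the ion.
Nuclear charges: Be²⁺ (Z=4), Li⁺ (Z=3), H⁻ (Z=1).
Largest to smallest: H⁻ > Li⁺ > Be²⁺.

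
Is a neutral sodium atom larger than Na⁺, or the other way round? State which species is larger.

Na

Forming Na⁺ removes 1 electron from Na. Fewer electrons for the same nuclear charge means less shielding and a higher Z_eff on the remaining electrons, and for main-group metals the entire outer shell is lost.
A cation is smaller than its parent atom: Na⁺ < Na.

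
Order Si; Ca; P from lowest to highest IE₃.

P, Si, Ca

The third ionization energy removes an electron from the +2 ion. For each element: Si²⁺ still has 2 valence electrons; Ca²⁺ is the bare [Ar] core; P²⁺ still has 3 valence electrons.
Breaking into a closed-shell core is much more expensive than removing a leftover valence electron — Ca has the largest IE_3 here.
Valence configurations: Si²⁺ [Ne]3s², P²⁺ [Ne]3s²3p¹.
P²⁺ loses a lone 3p electron whereas Si²⁺ must break into a filled 3s² pair, so IE_3(Si) > IE_3(P) even though P has the higher nuclear charge.
Approximate IE_3 values (kJ/mol): Si 3232, Ca 4912, P 2914.
So the third ionization energies run P < Si < Ca.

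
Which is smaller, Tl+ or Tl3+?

Both ions have Z = 81 protons, but Tl3+ has lost more electrons, so its remaining electrons feel a larger effective nuclear charge per electron and are pulled in more tightly.
Higher positive charge → smaller ion, so Tl+ > Tl3+.

Tl3+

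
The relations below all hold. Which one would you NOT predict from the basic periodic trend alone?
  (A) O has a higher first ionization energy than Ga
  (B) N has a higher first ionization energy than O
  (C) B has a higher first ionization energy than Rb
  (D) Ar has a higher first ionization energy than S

The general trend: first ionization energy increases across a period and decreases down a group.
(A) O (period 2, group 16) vs Ga (period 4, group 13): the stated order agrees with the simple trend.
(B) N (period 2, group 15) vs O (period 2, group 16): the stated order contradicts the simple trend.
(C) B (period 2, group 13) vs Rb (period 5, group 1): the stated order agrees with the simple trend.
(D) Ar (period 3, group 18) vs S (period 3, group 16): the stated order agrees with the simple trend.
The exception is (B): pairing an electron in O's 2p⁴ costs repulsion energy, so O ionizes more easily than half-filled N (2p³).

(B)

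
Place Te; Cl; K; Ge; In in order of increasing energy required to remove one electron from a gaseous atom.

Cl is in period 3, group 17; K is in period 4, group 1; Ge is in period 4, group 14; In is in period 5, group 13; Te is in period 5, group 16.
Across a period the outer electron is held more tightly (higher IE₁); down a group it sits in a higher shell, more shielded, and comes off more easily.
These span different periods and groups, so the two trends combine.
In > K: the two effects oppose for this pair; the across-period effect wins (558 vs 419 kJ/mol).
Ge > In: both effects reinforce here, so Ge is clearly the higher of the two.
Te > Ge: period and group pull opposite ways; the across-period shift dominates (869 vs 762 kJ/mol).
Cl > Te: both effects reinforce here, so Cl is clearly the higher of the two.
For reference (kJ/mol): Cl 1251, K 419, Ge 762, In 558, Te 869.
So from lowest to highest: K < In < Ge < Te < Cl.

K, In, Ge, Te, Cl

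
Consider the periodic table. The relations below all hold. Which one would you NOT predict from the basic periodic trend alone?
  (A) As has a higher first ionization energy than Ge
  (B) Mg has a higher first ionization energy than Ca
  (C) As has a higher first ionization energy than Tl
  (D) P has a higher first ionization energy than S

(D)

The general trend: first ionization energy increases across a period and decreases down a group.
(A) As (period 4, group 15) vs Ge (period 4, group 14): the stated order agrees with the simple trend.
(B) Mg (period 3, group 2) vs Ca (period 4, group 2): the stated order agrees with the simple trend.
(C) As (period 4, group 15) vs Tl (period 6, group 13): the stated order agrees with the simple trend.
(D) P (period 3, group 15) vs S (period 3, group 16): the stated order contradicts the simple trend.
The exception is (D): S (3p⁴) ionizes more easily than half-filled P (3p³) because the paired 3p electron in S is pushed out by e⁻–e⁻ repulsion.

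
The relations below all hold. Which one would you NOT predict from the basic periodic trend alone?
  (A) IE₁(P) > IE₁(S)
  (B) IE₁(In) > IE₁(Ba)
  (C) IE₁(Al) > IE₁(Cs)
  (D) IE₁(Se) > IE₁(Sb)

(A)

The general trend: first ionization energy increases across a period and decreases down a group.
(A) P (period 3, group 15) vs S (period 3, group 16): the stated order contradicts the simple trend.
(B) In (period 5, group 13) vs Ba (period 6, group 2): the stated order agrees with the simple trend.
(C) Al (period 3, group 13) vs Cs (period 6, group 1): the stated order agrees with the simple trend.
(D) Se (period 4, group 16) vs Sb (period 5, group 15): the stated order agrees with the simple trend.
The exception is (A): S (3p⁴) ionizes more easily than half-filled P (3p³) because the paired 3p electron in S is pushed out by e⁻–e⁻ repulsion.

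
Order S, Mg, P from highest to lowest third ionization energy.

Mg, S, P

After 2 electrons have been removed, what remains? S²⁺ still has 4 valence electrons; Mg²⁺ is the bare [Ne] core; P²⁺ still has 3 valence electrons.
Core electrons are held far more tightly than valence electrons, so Mg tops the IE_3 order.
Valence configurations: S²⁺ [Ne]3s²3p², P²⁺ [Ne]3s²3p¹.
Approximate IE_3 values (kJ/mol): S 3357, Mg 7733, P 2914.
Overall IE_3 order: P < S < Mg.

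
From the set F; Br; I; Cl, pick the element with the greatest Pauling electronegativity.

F is in period 2, group 17; Cl is in period 3, group 17; Br is in period 4, group 17; I is in period 5, group 17.
Smaller atoms with higher effective nuclear charge are more electronegative.
All are in group 17, so electronegativity increases up the group.
The greatest Pauling electronegativity among these belongs to F.

F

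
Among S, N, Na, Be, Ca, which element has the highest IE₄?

IE_4 is the cost of taking one more electron from the +3 cation: S³⁺ still has 3 valence electrons; N³⁺ still has 2 valence electrons; Na³⁺ is already 2 electrons into the core; Be³⁺ is already 1 electron into the core; Ca³⁺ is already 1 electron into the core.
Usually core removal costs more than valence removal, but here the competition is close: a tightly held n=2 valence electron can cost more to remove than an n=3 core electron, so the actual values have to decide it.
Valence configurations: S³⁺ [Ne]3s²3p¹, N³⁺ [He]2s².
The numbers (kJ/mol): S 4556, N 7475, Na 9543, Be 21007, Ca 6491.
Hence IE_4: S < Ca < N < Na < Be.

Be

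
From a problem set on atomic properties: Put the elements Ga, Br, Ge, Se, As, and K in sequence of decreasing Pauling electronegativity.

Br > Se > As > Ge > Ga > K

K is in period 4, group 1; Ga is in period 4, group 13; Ge is in period 4, group 14; As is in period 4, group 15; Se is in period 4, group 16; Br is in period 4, group 17.
Smaller atoms with higher effective nuclear charge are more electronegative.
All lie in period 4, so electronegativity increases left to right.
So from highest to lowest: Br > Se > As > Ge > Ga > K.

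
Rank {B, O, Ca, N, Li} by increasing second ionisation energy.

After 1 electron has been removed, what remains? B⁺ still has 2 valence electrons; O⁺ still has 5 valence electrons; Ca⁺ still has 1 valence electron; N⁺ still has 4 valence electrons; Li⁺ is the bare [He] core.
Pulling an electron out of a noble-gas core costs far more than removing a remaining valence electron, so Li sits at the high end of IE_2.
Valence configurations: B⁺ [He]2s², O⁺ [He]2s²2p³, Ca⁺ [Ar]4s¹, N⁺ [He]2s²2p².
Approximate IE_2 values (kJ/mol): B 2427, O 3388, Ca 1145, N 2856, Li 7298.
Hence IE_2: Ca < B < N < O < Li.

Ca < B < N < O < Li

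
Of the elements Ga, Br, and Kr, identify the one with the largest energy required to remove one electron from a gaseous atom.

Ga is in period 4, group 13; Br is in period 4, group 17; Kr is in period 4, group 18.
First ionization energy rises across a period (greater Z_eff holds electrons more tightly) and falls down a group (valence electrons are farther from the nucleus).
All lie in period 4, so first ionization energy increases left to right.
The largest energy required to remove one electron from a gaseous atom among these belongs to Kr.

Kr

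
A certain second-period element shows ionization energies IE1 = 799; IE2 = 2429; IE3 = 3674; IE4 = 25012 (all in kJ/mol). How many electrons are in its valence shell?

Look for the largest jump between consecutive ionization energies: IE4/IE3 ≈ 6.8, far larger than any earlier ratio.
That jump marks the point where a core electron is being removed. So the atom has 3 valence electrons.

3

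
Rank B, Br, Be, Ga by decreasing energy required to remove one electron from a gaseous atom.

Br > Be > B > Ga

Be is in period 2, group 2; B is in period 2, group 13; Ga is in period 4, group 13; Br is in period 4, group 17.
First ionization energy rises across a period (greater Z_eff holds electrons more tightly) and falls down a group (valence electrons are farther from the nucleus).
These span different periods and groups, so the two trends combine.
B > Ga: they share group 13; the group trend gives B the larger value.
Be > B: this pair runs against the simple trend — see the exception note.
Br > Be: period and group pull opposite ways; the across-period shift dominates (1140 vs 900 kJ/mol).
Note the exception: Be has a higher first ionization energy than B, contrary to the simple trend — removing B's lone 2p electron is easier than breaking Be's filled 2s².
Approximate values (kJ/mol): Be 900, B 801, Ga 579, Br 1140.
So from highest to lowest: Br > Be > B > Ga.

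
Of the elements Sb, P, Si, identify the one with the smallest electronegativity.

Si

Atoms toward the upper right of the periodic table pull bonding electrons most strongly.
Here both period and group differ, so the two effects have to be weighed against each other.
Sb > Si: the two effects oppose for this pair; the across-period effect wins (2.05 vs 1.90).
P > Sb: P sits above Sb in group 15, so the down-group effect alone puts P higher.
For reference (Pauling): Si 1.90, P 2.19, Sb 2.05.
The smallest electronegativity among these belongs to Si.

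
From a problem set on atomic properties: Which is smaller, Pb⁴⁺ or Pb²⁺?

Pb⁴⁺

Both ions have Z = 82 protons, but Pb⁴⁺ has lost more electrons, so its remaining electrons feel a larger effective nuclear charge per electron and are pulled in more tightly.
Higher positive charge → smaller ion, so Pb²⁺ > Pb⁴⁺.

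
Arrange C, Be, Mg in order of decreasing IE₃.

Be > Mg > C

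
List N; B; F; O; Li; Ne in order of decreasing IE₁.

Across a period the outer electron is held more tightly (higher IE₁); down a group it sits in a higher shell, more shielded, and comes off more easily.
All lie in period 2; the across-period trend (first ionization energy increases left to right) applies, with the exception below.
Note the exception: N has a higher first ionization energy than O, contrary to the simple trend — pairing an electron in O's 2p⁴ costs repulsion energy, so O ionizes more easily than half-filled N (2p³).
Approximate values (kJ/mol): Li 520, B 801, N 1402, O 1314, F 1681, Ne 2081.
So from highest to lowest: Ne > F > N > O > B > Li.

Ne > F > N > O > B > Li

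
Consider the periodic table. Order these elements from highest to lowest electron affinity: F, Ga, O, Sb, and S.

F > S > O > Sb > Ga

Adding an electron releases more energy for atoms nearer the top right (short of the noble gases).
Here both period and group differ, so the two effects have to be weighed against each other.
Sb > Ga: the two effects oppose for this pair; the across-period effect wins (103 vs 29 kJ/mol).
O > Sb: both effects reinforce here, so O is clearly the higher of the two.
S > O: this pair runs against the simple trend — see the exception note.
F > S: both effects reinforce here, so F is clearly the higher of the two.
Note the exception: S has a higher electron affinity than O, contrary to the simple trend — the compact 2p subshell of O repels the added electron more than S's larger 3p does.
Approximate values (kJ/mol): O 141, F 328, S 200, Ga 29, Sb 103.
So from highest to lowest: F > S > O > Sb > Ga.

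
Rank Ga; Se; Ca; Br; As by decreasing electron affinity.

Ca is in period 4, group 2; Ga is in period 4, group 13; As is in period 4, group 15; Se is in period 4, group 16; Br is in period 4, group 17.
Adding an electron releases more energy for atoms nearer the top right (short of the noble gases).
All lie in period 4, so electron affinity increases left to right.
So from highest to lowest: Br > Se > As > Ga > Ca.

Br > Se > As > Ga > Ca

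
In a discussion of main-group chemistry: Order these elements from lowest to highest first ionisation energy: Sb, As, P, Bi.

Bi, Sb, As, P

P is in period 3, group 15; As is in period 4, group 15; Sb is in period 5, group 15; Bi is in period 6, group 15.
Removing the outermost electron gets harder across a period and easier down a group.
All are in group 15, so first ionization energy increases up the group.
So from lowest to highest: Bi < Sb < As < P.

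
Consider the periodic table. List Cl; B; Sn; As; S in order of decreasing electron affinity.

Cl > S > Sn > As > B

B is in period 2, group 13; S is in period 3, group 16; Cl is in period 3, group 17; As is in period 4, group 15; Sn is in period 5, group 14.
Electron affinity generally becomes more exothermic across a period toward the halogens and less exothermic down a group.
These span different periods and groups, so the two trends combine.
As > B: the two effects oppose for this pair; the across-period effect wins (78 vs 27 kJ/mol).
Sn > As: this pair runs against the simple trend — see the exception note.
S > Sn: relative to Sn, both the across-period and down-group shifts push S's electron affinity up.
Cl > S: both are in period 3; the period trend gives Cl the larger value.
Note the exception: Sn has a higher electron affinity than As, contrary to the simple trend — adding an electron to As's half-filled np³ subshell costs electron-pairing energy.
For reference (kJ/mol): B 27, S 200, Cl 349, As 78, Sn 107.
So from highest to lowest: Cl > S > Sn > As > B.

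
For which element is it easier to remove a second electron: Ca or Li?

IE_2 is the cost of taking one more electron from the +1 cation: Ca⁺ still has 1 valence electron; Li⁺ is the bare [He] core.
Breaking into a closed-shell core is much more expensive than removing a leftover valence electron — Li has the largest IE_2 here.
Approximate IE_2 values (kJ/mol): Ca 1145, Li 7298.
Hence IE_2: Ca < Li.

Ca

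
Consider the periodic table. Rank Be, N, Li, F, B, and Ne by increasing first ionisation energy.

Li is in period 2, group 1; Be is in period 2, group 2; B is in period 2, group 13; N is in period 2, group 15; F is in period 2, group 17; Ne is in period 2, group 18.
Across a period the outer electron is held more tightly (higher IE₁); down a group it sits in a higher shell, more shielded, and comes off more easily.
All lie in period 2; the across-period trend (first ionization energy increases left to right) applies, with the exception below.
Note the exception: Be has a higher first ionization energy than B, contrary to the simple trend — removing B's lone 2p electron is easier than breaking Be's filled 2s².
Tabulated first ionization energy (kJ/mol): Li 520, Be 900, B 801, N 1402, F 1681, Ne 2081.
So from lowest to highest: Li < B < Be < N < F < Ne.

Li < B < Be < N < F < Ne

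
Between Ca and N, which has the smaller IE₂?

Ca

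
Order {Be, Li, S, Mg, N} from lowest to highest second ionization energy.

Consider each +1 ion: Be⁺ still has 1 valence electron; Li⁺ is the bare [He] core; S⁺ still has 5 valence electrons; Mg⁺ still has 1 valence electron; N⁺ still has 4 valence electrons.
Core electrons are held far more tightly than valence electrons, so Li tops the IE_2 order.
Valence configurations: Be⁺ [He]2s¹, S⁺ [Ne]3s²3p³, Mg⁺ [Ne]3s¹, N⁺ [He]2s²2p².
Approximate IE_2 values (kJ/mol): Be 1757, Li 7298, S 2252, Mg 1451, N 2856.
Overall IE_2 order: Mg < Be < S < N < Li.

Mg < Be < S < N < Li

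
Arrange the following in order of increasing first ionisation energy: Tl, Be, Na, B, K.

K, Na, Tl, B, Be

Be is in period 2, group 2; B is in period 2, group 13; Na is in period 3, group 1; K is in period 4, group 1; Tl is in period 6, group 13.
Removing the outermost electron gets harder across a period and easier down a group.
These span different periods and groups, so the two trends combine.
Na > K: they share group 1; the group trend gives Na the larger value.
Tl > Na: period and group pull opposite ways; the across-period shift dominates (589 vs 496 kJ/mol).
B > Tl: B sits above Tl in group 13, so the down-group effect alone puts B higher.
Be > B: this pair runs against the simple trend — see the exception note.
Note the exception: Be has a higher first ionization energy than B, contrary to the simple trend — removing B's lone 2p electron is easier than breaking Be's filled 2s².
Approximate values (kJ/mol): Be 900, B 801, Na 496, K 419, Tl 589.
So from lowest to highest: K < Na < Tl < B < Be.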